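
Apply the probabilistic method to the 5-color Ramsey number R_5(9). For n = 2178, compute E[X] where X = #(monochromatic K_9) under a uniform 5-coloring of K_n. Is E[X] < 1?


E[X] = C(2178, 9) · 5^{1 − 36} = 2989303896287203303608800 · 5^{−35} = 2989303896287203303608800/2910383045673370361328125.
As a reduced fraction: E[X] = 119572155851488132144352/116415321826934814453125 ≈ 1.027117.
Is E[X] < 1? NO.
Since E[X] ≥ 1, the first-moment bound is inconclusive at n = 2178; it does NOT by itself certify R_5(9) > 2178.

E[X] = 119572155851488132144352/116415321826934814453125 ≈ 1.027117; E[X] ≥ 1; first-moment method inconclusive here.


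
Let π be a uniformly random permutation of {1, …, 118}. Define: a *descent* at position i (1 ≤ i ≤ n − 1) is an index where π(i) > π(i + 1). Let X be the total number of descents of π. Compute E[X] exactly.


Write X = Σ X_I over i = 1, …, 117, with X_I the indicator of one descent.
There are 117 indicators.
For each fixed i, the pair (π(i), π(i+1)) is a uniformly random ordered pair of distinct values from {1, …, 118}; by symmetry P[π(i) > π(i+1)] = 1/2.
By linearity: E[X] = 117 · (1/2) = (118 − 1) · (1/2) = 117/2 ≈ 58.500.

E[X] = 117/2 = 58.500.


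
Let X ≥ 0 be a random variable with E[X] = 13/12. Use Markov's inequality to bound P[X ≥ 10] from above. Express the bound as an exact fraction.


μ = E[X] = 13/12, a = 10.
Markov: P[X ≥ 10] ≤ μ/a = (13/12)/10 = 13/120.
Numerically: ≈ 0.108.
(Since a = 10 > μ = 1.083, the bound 13/120 is < 1 and informative.)

P[X ≥ 10] ≤ 13/120 ≈ 0.108.


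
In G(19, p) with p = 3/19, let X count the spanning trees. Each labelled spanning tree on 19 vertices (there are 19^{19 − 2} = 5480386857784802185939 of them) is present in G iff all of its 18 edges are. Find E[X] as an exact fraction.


K_19 has 19^{19 − 2} = 5480386857784802185939 labelled spanning trees.
For each such spanning tree H, let X_H = 1 if all 18 edges of H are present in G. Then P[X_H = 1] = p^{18} = (3/19)^{18} = 387420489/104127350297911241532841.
By linearity: E[X] = Σ_H E[X_H] = 5480386857784802185939 · p^{18} = 5480386857784802185939 · 387420489/104127350297911241532841 = 387420489/19.
Numerically: E[X] ≈ 2.039e+07.

E[X] = 5480386857784802185939 · (3/19)^{18} = 387420489/19 ≈ 2.039e+07.


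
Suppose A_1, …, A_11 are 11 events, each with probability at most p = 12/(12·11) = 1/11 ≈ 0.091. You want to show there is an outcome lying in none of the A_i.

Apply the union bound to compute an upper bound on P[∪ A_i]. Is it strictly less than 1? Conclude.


Union bound: P[∪_{i=1}^{11} A_i] ≤ Σ_i P[A_i] ≤ 11·p = 11·(1/11) = 1.
Numerically: 1 ≈ 1.000.
Is 1 < 1? NO.
Since the bound 1 is ≥ 1, the union bound is uninformative here; it does NOT by itself certify existence.

11·p = 1 ≈ 1.000; existence NOT certified by the union bound.


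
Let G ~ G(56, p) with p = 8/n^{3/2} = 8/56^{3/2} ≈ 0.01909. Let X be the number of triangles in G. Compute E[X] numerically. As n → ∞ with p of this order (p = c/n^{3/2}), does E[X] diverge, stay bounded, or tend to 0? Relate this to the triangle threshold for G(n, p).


Number of potential triangles: C(56, 3) = 27720.
Each occurs with probability p³ ≈ (0.01909)³ ≈ 6.957029e-06.
By linearity: E[X] = C(56, 3)·p³ ≈ 27720 · 6.957029e-06 ≈ 0.1928.
Since α = 3/2 > 1, p = c/n^{3/2} = o(1/n) is below the triangle threshold p ~ 1/n. Asymptotically E[X] ~ (c³/6)·n^{3(1−α)} = (8³/6)·n^{-1.5} → 0, so by Markov's inequality G has no triangles w.h.p.

E[X] ≈ 0.1928; in regime p = Θ(1/n^{3/2}) E[X] tends to 0 (below the triangle threshold p ~ 1/n).


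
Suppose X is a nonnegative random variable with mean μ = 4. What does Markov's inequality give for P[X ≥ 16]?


μ = E[X] = 4, a = 16.
Markov: P[X ≥ 16] ≤ μ/a = (4)/16 = 1/4.
Numerically: ≈ 0.25000.
(Since a = 16 > μ = 4.00000, the bound 1/4 is < 1 and informative.)

P[X ≥ 16] ≤ 1/4 ≈ 0.25000.


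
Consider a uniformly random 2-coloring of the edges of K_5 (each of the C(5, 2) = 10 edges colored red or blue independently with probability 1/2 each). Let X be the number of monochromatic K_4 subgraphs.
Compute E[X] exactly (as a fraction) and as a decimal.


Let X = Σ_S X_S over the C(5, 4) = 5 subsets S of size 4, where X_S = 1 if the K_4 on S is monochromatic.
For a fixed S, the K_4 on S has C(4, 2) = 6 edges. P[all 6 edges red] = (1/2)^6, and likewise for blue, so P[monochromatic] = 2·(1/2)^6 = 2^{1 − 6} = 1/32.
By linearity of expectation: E[X] = C(5, 4) · 2^{1 − 6} = 5 · 1/32 = 5/32.
Numerically: E[X] ≈ 0.1562.

E[X] = C(5,4)·2^(1−C(4,2)) = 5/32 ≈ 0.1562.


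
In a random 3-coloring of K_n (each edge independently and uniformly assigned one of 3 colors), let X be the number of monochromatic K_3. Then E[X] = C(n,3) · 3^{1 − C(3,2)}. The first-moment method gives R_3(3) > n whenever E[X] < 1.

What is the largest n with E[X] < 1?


We need C(n, 3) · 3^{1 − 3} < 1, i.e. C(n, 3) < 3^{3 − 1} = 9.
Check values of n near the boundary:
  n = 3: C(3, 3) = 1; 1 < 9? YES
  n = 4: C(4, 3) = 4; 4 < 9? YES
  n = 5: C(5, 3) = 10; 10 < 9? NO
The largest n with C(n, 3) < 9 is n = 4 (where E[X] = 4/9 ≈ 0.4444444). Hence R_3(3) > 4, i.e. R_3(3) ≥ 5.

Largest n = 4; hence R_3(3) > 4.


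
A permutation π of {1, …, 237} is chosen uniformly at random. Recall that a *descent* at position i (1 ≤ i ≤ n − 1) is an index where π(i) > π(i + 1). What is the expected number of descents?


Write X = Σ X_I over i = 1, …, 236, with X_I the indicator of one descent.
There are 236 indicators.
For each fixed i, the pair (π(i), π(i+1)) is a uniformly random ordered pair of distinct values from {1, …, 237}; by symmetry P[π(i) > π(i+1)] = 1/2.
By linearity: E[X] = 236 · (1/2) = (237 − 1) · (1/2) = 118 ≈ 118.000.

E[X] = 118 = 118.000.


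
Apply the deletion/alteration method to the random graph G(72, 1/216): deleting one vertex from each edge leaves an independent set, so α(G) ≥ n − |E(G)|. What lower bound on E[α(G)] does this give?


E[|E(G)|] = C(72, 2)·p = 2556 · (1/216) = 71/6.
E[α(G)] ≥ n − E[|E(G)|] = 72 − 71/6 = 361/6.
Numerically: ≈ 60.16667.
(This is only a lower bound; the true E[α(G)] may be larger.)

E[α(G)] ≥ 361/6 ≈ 60.16667.


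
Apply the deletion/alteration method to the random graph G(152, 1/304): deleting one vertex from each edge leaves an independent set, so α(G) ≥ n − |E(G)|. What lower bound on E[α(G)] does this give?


E[|E(G)|] = C(152, 2)·p = 11476 · (1/304) = 151/4.
E[α(G)] ≥ n − E[|E(G)|] = 152 − 151/4 = 457/4.
Numerically: ≈ 114.2500.
(This is only a lower bound; the true E[α(G)] may be larger.)

E[α(G)] ≥ 457/4 ≈ 114.2500.


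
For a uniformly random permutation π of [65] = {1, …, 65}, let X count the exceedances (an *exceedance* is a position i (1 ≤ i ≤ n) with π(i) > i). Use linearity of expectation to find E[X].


Write X = Σ_{i=1}^{65} X_i, where X_i = 1_{π(i) > i}.
For each fixed i, π(i) is uniform over {1, …, 65} (marginal of a uniform permutation), so P[π(i) > i] = (n − i)/n. Summing: Σ_{i=1}^{65} (n − i)/n = (0 + 1 + … + 64)/65 = 65(65 − 1)/(2·65) = (65 − 1)/2.
Hence E[X] = Σ_{i=1}^{65} (65 − i)/65 = 32 ≈ 32.0000.

E[X] = 32 = 32.0000.


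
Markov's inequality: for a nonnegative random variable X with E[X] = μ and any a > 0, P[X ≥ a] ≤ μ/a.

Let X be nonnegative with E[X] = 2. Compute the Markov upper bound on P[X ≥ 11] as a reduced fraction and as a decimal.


μ = E[X] = 2, a = 11.
Markov: P[X ≥ 11] ≤ μ/a = (2)/11 = 2/11.
Numerically: ≈ 0.18182.
(Since a = 11 > μ = 2.00000, the bound 2/11 is < 1 and informative.)

P[X ≥ 11] ≤ 2/11 ≈ 0.18182.


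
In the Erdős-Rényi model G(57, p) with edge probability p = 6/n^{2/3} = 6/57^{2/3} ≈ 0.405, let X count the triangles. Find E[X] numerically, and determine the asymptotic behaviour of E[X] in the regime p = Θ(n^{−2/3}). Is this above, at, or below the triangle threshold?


Number of potential triangles: C(57, 3) = 29260.
Each occurs with probability p³ ≈ (0.405)³ ≈ 6.64820e-02.
By linearity: E[X] = C(57, 3)·p³ ≈ 29260 · 6.64820e-02 ≈ 1945.263.
Since α = 2/3 < 1, p = c/n^{2/3} ≫ 1/n is above the triangle threshold p ~ 1/n. Asymptotically E[X] ~ (c³/6)·n^{3(1−α)} = (6³/6)·n^{1} → ∞; triangles are abundant w.h.p.

E[X] ≈ 1945.263; in regime p = Θ(1/n^{2/3}) E[X] diverges (above the triangle threshold p ~ 1/n).


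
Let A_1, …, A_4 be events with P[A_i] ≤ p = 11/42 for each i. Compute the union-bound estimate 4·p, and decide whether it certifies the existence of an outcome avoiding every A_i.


Union bound: P[∪_{i=1}^{4} A_i] ≤ Σ_i P[A_i] ≤ 4·p = 4·(11/42) = 22/21.
Numerically: 22/21 ≈ 1.0476.
Is 22/21 < 1? NO.
Since the bound 22/21 is ≥ 1, the union bound is uninformative here; it does NOT by itself certify existence.

4·p = 22/21 ≈ 1.0476; existence NOT certified by the union bound.


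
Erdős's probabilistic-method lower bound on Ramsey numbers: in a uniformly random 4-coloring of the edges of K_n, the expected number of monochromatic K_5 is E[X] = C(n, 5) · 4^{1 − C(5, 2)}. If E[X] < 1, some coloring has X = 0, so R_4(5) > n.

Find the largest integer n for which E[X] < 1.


We need C(n, 5) · 4^{1 − 10} < 1, i.e. C(n, 5) < 4^{10 − 1} = 262144.
Check values of n near the boundary:
  n = 28: C(28, 5) = 98280; 98280 < 262144? YES
  n = 29: C(29, 5) = 118755; 118755 < 262144? YES
  n = 30: C(30, 5) = 142506; 142506 < 262144? YES
  n = 31: C(31, 5) = 169911; 169911 < 262144? YES
  n = 32: C(32, 5) = 201376; 201376 < 262144? YES
  n = 33: C(33, 5) = 237336; 237336 < 262144? YES
  n = 34: C(34, 5) = 278256; 278256 < 262144? NO
The largest n with C(n, 5) < 262144 is n = 33 (where E[X] = 29667/32768 ≈ 0.9054). Hence R_4(5) > 33, i.e. R_4(5) ≥ 34.

Largest n = 33; hence R_4(5) > 33.


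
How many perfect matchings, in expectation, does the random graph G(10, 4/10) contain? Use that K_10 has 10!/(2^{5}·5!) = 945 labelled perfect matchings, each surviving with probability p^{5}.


K_10 has 10!/(2^{5}·5!) = 945 labelled perfect matchings.
For each such perfect matching H, let X_H = 1 if all 5 edges of H are present in G. Then P[X_H = 1] = p^{5} = (2/5)^{5} = 32/3125.
Summing the indicators: E[X] = Σ_H E[X_H] = 945 · p^{5} = 945 · 32/3125 = 6048/625.
Numerically: E[X] ≈ 9.677.

E[X] = 945 · (2/5)^{5} = 6048/625 ≈ 9.677.


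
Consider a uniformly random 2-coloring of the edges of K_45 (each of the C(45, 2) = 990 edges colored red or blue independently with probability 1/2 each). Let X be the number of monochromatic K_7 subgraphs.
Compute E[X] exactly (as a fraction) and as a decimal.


Let X = Σ_S X_S over the C(45, 7) = 45379620 subsets S of size 7, where X_S = 1 if the K_7 on S is monochromatic.
For a fixed S, the K_7 on S has C(7, 2) = 21 edges. P[all 21 edges red] = (1/2)^21, and likewise for blue, so P[monochromatic] = 2·(1/2)^21 = 2^{1 − 21} = 1/1048576.
By linearity of expectation: E[X] = C(45, 7) · 2^{1 − 21} = 45379620 · 1/1048576 = 11344905/262144.
Numerically: E[X] ≈ 43.277378.

E[X] = C(45,7)·2^(1−C(7,2)) = 11344905/262144 ≈ 43.277378.


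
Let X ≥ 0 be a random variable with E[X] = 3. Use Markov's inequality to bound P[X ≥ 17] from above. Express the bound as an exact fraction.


μ = E[X] = 3, a = 17.
Markov: P[X ≥ 17] ≤ μ/a = (3)/17 = 3/17.
Numerically: ≈ 0.17647.
(Since a = 17 > μ = 3.00000, the bound 3/17 is < 1 and informative.)

P[X ≥ 17] ≤ 3/17 ≈ 0.17647.


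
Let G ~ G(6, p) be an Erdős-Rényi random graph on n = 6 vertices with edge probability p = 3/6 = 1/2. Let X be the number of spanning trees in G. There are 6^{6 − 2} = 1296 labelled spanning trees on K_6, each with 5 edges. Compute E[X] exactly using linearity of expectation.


K_6 has 6^{6 − 2} = 1296 labelled spanning trees.
For each such spanning tree H, let X_H = 1 if all 5 edges of H are present in G. Then P[X_H = 1] = p^{5} = (1/2)^{5} = 1/32.
Summing the indicators: E[X] = Σ_H E[X_H] = 1296 · p^{5} = 1296 · 1/32 = 81/2.
Numerically: E[X] ≈ 40.5.

E[X] = 1296 · (1/2)^{5} = 81/2 ≈ 40.5.


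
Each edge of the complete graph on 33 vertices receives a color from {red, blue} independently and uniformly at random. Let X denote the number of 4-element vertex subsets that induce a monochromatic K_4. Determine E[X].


Let X = Σ_S X_S over the C(33, 4) = 40920 subsets S of size 4, where X_S = 1 if the K_4 on S is monochromatic.
For a fixed S, the K_4 on S has C(4, 2) = 6 edges. P[all 6 edges red] = (1/2)^6, and likewise for blue, so P[monochromatic] = 2·(1/2)^6 = 2^{1 − 6} = 1/32.
By linearity of expectation: E[X] = C(33, 4) · 2^{1 − 6} = 40920 · 1/32 = 5115/4.
Numerically: E[X] ≈ 1278.75000.

E[X] = C(33,4)·2^(1−C(4,2)) = 5115/4 ≈ 1278.75000.


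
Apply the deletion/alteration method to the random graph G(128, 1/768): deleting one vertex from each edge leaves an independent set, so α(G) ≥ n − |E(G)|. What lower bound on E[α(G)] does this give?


E[|E(G)|] = C(128, 2)·p = 8128 · (1/768) = 127/12.
E[α(G)] ≥ n − E[|E(G)|] = 128 − 127/12 = 1409/12.
Numerically: ≈ 117.4167.
(This is only a lower bound; the true E[α(G)] may be larger.)

E[α(G)] ≥ 1409/12 ≈ 117.4167.


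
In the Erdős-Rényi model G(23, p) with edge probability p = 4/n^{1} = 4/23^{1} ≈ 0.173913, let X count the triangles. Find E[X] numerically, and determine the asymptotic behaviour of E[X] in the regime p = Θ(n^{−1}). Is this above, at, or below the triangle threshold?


Number of potential triangles: C(23, 3) = 1771.
Each occurs with probability p³ ≈ (0.173913)³ ≈ 5.26012986e-03.
By linearity: E[X] = C(23, 3)·p³ ≈ 1771 · 5.26012986e-03 ≈ 9.315690.
Here α = 1, so p = 4/n is exactly at the triangle threshold p ~ 1/n. Asymptotically E[X] → c³/6 = 4³/6 = 32/3 ≈ 10.666667, a bounded constant. In this regime the triangle count is asymptotically Poisson(c³/6).

E[X] ≈ 9.315690; in regime p = Θ(1/n^{1}) E[X] stays bounded (at the triangle threshold p ~ 1/n).


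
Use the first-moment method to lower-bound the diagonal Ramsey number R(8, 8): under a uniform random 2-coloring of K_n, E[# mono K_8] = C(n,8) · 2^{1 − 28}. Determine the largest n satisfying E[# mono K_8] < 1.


We need C(n, 8) · 2^{1 − 28} < 1, i.e. C(n, 8) < 2^{28 − 1} = 134217728.
Check values of n near the boundary:
  n = 36: C(36, 8) = 30260340; 30260340 < 134217728? YES
  n = 37: C(37, 8) = 38608020; 38608020 < 134217728? YES
  n = 38: C(38, 8) = 48903492; 48903492 < 134217728? YES
  n = 39: C(39, 8) = 61523748; 61523748 < 134217728? YES
  n = 40: C(40, 8) = 76904685; 76904685 < 134217728? YES
  n = 41: C(41, 8) = 95548245; 95548245 < 134217728? YES
  n = 42: C(42, 8) = 118030185; 118030185 < 134217728? YES
  n = 43: C(43, 8) = 145008513; 145008513 < 134217728? NO
  n = 44: C(44, 8) = 177232627; 177232627 < 134217728? NO
  n = 45: C(45, 8) = 215553195; 215553195 < 134217728? NO
The largest n with C(n, 8) < 134217728 is n = 42 (where E[X] = 118030185/134217728 ≈ 0.879). Hence R(8, 8) > 42, i.e. R(8, 8) ≥ 43.

Largest n = 42; hence R(8, 8) > 42.


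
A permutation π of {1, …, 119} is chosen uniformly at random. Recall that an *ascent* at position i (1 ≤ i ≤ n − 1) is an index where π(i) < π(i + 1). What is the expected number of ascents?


Write X = Σ X_I over i = 1, …, 118, with X_I the indicator of one ascent.
There are 118 indicators.
For each fixed i, the pair (π(i), π(i+1)) is a uniformly random ordered pair of distinct values from {1, …, 119}; by symmetry P[π(i) < π(i+1)] = 1/2.
By linearity: E[X] = 118 · (1/2) = (119 − 1) · (1/2) = 59 ≈ 59.0000.

E[X] = 59 = 59.0000.


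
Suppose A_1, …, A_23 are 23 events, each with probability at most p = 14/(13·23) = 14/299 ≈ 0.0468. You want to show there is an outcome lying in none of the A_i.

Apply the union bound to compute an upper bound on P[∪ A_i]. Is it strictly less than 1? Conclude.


Union bound: P[∪_{i=1}^{23} A_i] ≤ Σ_i P[A_i] ≤ 23·p = 23·(14/299) = 14/13.
Numerically: 14/13 ≈ 1.0769.
Is 14/13 < 1? NO.
Since the bound 14/13 is ≥ 1, the union bound is uninformative here; it does NOT by itself certify existence.

23·p = 14/13 ≈ 1.0769; existence NOT certified by the union bound.


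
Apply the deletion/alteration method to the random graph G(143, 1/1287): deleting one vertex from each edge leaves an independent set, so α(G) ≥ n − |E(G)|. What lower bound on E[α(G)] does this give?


E[|E(G)|] = C(143, 2)·p = 10153 · (1/1287) = 71/9.
E[α(G)] ≥ n − E[|E(G)|] = 143 − 71/9 = 1216/9.
Numerically: ≈ 135.111.
(This is only a lower bound; the true E[α(G)] may be larger.)

E[α(G)] ≥ 1216/9 ≈ 135.111.


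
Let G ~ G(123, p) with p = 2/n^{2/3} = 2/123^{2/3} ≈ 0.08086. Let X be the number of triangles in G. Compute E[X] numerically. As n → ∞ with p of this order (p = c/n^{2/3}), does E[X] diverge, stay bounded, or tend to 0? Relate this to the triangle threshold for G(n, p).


Number of potential triangles: C(123, 3) = 302621.
Each occurs with probability p³ ≈ (0.08086)³ ≈ 5.287858e-04.
By linearity: E[X] = C(123, 3)·p³ ≈ 302621 · 5.287858e-04 ≈ 160.0217.
Since α = 2/3 < 1, p = c/n^{2/3} ≫ 1/n is above the triangle threshold p ~ 1/n. Asymptotically E[X] ~ (c³/6)·n^{3(1−α)} = (2³/6)·n^{1} → ∞; triangles are abundant w.h.p.

E[X] ≈ 160.0217; in regime p = Θ(1/n^{2/3}) E[X] diverges (above the triangle threshold p ~ 1/n).


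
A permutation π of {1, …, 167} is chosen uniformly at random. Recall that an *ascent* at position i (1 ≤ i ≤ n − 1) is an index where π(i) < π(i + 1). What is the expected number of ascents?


Write X = Σ X_I over i = 1, …, 166, with X_I the indicator of one ascent.
There are 166 indicators.
For each fixed i, the pair (π(i), π(i+1)) is a uniformly random ordered pair of distinct values from {1, …, 167}; by symmetry P[π(i) < π(i+1)] = 1/2.
By linearity: E[X] = 166 · (1/2) = (167 − 1) · (1/2) = 83 ≈ 83.0000.

E[X] = 83 = 83.0000.


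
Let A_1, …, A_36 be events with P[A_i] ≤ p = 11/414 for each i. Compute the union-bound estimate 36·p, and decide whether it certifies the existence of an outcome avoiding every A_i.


Union bound: P[∪_{i=1}^{36} A_i] ≤ Σ_i P[A_i] ≤ 36·p = 36·(11/414) = 22/23.
Numerically: 22/23 ≈ 0.95652.
Is 22/23 < 1? YES.
Since P[∪ A_i] ≤ 22/23 < 1, the complement has P[∩ A_i^c] ≥ 1 − 22/23 = 1/23 > 0, so some outcome avoids every A_i.

36·p = 22/23 ≈ 0.95652; existence CERTIFIED by the union bound.


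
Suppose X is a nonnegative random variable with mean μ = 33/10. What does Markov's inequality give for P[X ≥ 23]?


μ = E[X] = 33/10, a = 23.
Markov: P[X ≥ 23] ≤ μ/a = (33/10)/23 = 33/230.
Numerically: ≈ 0.143478.
(Since a = 23 > μ = 3.300000, the bound 33/230 is < 1 and informative.)

P[X ≥ 23] ≤ 33/230 ≈ 0.143478.


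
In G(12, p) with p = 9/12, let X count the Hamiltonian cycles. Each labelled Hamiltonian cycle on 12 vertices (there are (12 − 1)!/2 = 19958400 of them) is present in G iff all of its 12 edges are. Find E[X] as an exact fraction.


K_12 has (12 − 1)!/2 = 19958400 labelled Hamiltonian cycles.
For each such Hamiltonian cycle H, let X_H = 1 if all 12 edges of H are present in G. Then P[X_H = 1] = p^{12} = (3/4)^{12} = 531441/16777216.
By linearity of expectation: E[X] = Σ_H E[X_H] = 19958400 · p^{12} = 19958400 · 531441/16777216 = 82864937925/131072.
Numerically: E[X] ≈ 6.322e+05.

E[X] = 19958400 · (3/4)^{12} = 82864937925/131072 ≈ 6.322e+05.


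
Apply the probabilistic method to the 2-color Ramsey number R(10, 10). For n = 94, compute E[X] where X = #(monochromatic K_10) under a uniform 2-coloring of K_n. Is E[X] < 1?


E[X] = C(94, 10) · 2^{1 − 45} = 9041256841903 · 2^{−44} = 9041256841903/17592186044416.
As a reduced fraction: E[X] = 9041256841903/17592186044416 ≈ 0.51394.
Is E[X] < 1? YES.
Since E[X] < 1, there exists a 2-coloring of K_{94} with no monochromatic K_10; hence R(10, 10) > 94.

E[X] = 9041256841903/17592186044416 ≈ 0.51394; E[X] < 1, so R(10, 10) > 94.


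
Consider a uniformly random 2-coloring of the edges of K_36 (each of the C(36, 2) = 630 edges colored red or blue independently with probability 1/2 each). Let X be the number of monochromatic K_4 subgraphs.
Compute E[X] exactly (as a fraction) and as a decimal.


Let X = Σ_S X_S over the C(36, 4) = 58905 subsets S of size 4, where X_S = 1 if the K_4 on S is monochromatic.
For a fixed S, the K_4 on S has C(4, 2) = 6 edges. P[all 6 edges red] = (1/2)^6, and likewise for blue, so P[monochromatic] = 2·(1/2)^6 = 2^{1 − 6} = 1/32.
By linearity of expectation: E[X] = C(36, 4) · 2^{1 − 6} = 58905 · 1/32 = 58905/32.
Numerically: E[X] ≈ 1840.781250.

E[X] = C(36,4)·2^(1−C(4,2)) = 58905/32 ≈ 1840.781250.


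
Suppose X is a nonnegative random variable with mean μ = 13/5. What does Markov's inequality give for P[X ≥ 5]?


μ = E[X] = 13/5, a = 5.
Markov: P[X ≥ 5] ≤ μ/a = (13/5)/5 = 13/25.
Numerically: ≈ 0.52000.
(Since a = 5 > μ = 2.60000, the bound 13/25 is < 1 and informative.)

P[X ≥ 5] ≤ 13/25 ≈ 0.52000.


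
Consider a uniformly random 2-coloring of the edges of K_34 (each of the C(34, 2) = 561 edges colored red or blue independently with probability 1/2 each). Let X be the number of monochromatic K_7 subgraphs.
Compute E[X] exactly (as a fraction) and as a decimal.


Let X = Σ_S X_S over the C(34, 7) = 5379616 subsets S of size 7, where X_S = 1 if the K_7 on S is monochromatic.
For a fixed S, the K_7 on S has C(7, 2) = 21 edges. P[all 21 edges red] = (1/2)^21, and likewise for blue, so P[monochromatic] = 2·(1/2)^21 = 2^{1 − 21} = 1/1048576.
By linearity: E[X] = C(34, 7) · 2^{1 − 21} = 5379616 · 1/1048576 = 168113/32768.
Numerically: E[X] ≈ 5.13040.

E[X] = C(34,7)·2^(1−C(7,2)) = 168113/32768 ≈ 5.13040.


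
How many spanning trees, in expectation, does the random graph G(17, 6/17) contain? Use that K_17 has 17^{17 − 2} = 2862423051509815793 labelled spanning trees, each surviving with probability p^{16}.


K_17 has 17^{17 − 2} = 2862423051509815793 labelled spanning trees.
For each such spanning tree H, let X_H = 1 if all 16 edges of H are present in G. Then P[X_H = 1] = p^{16} = (6/17)^{16} = 2821109907456/48661191875666868481.
By linearity of expectation: E[X] = Σ_H E[X_H] = 2862423051509815793 · p^{16} = 2862423051509815793 · 2821109907456/48661191875666868481 = 2821109907456/17.
Numerically: E[X] ≈ 1.65948e+11.

E[X] = 2862423051509815793 · (6/17)^{16} = 2821109907456/17 ≈ 1.65948e+11.


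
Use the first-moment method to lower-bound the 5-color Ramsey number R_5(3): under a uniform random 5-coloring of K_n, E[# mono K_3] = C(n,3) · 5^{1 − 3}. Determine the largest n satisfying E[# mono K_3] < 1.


We need C(n, 3) · 5^{1 − 3} < 1, i.e. C(n, 3) < 5^{3 − 1} = 25.
Check values of n near the boundary:
  n = 3: C(3, 3) = 1; 1 < 25? YES
  n = 4: C(4, 3) = 4; 4 < 25? YES
  n = 5: C(5, 3) = 10; 10 < 25? YES
  n = 6: C(6, 3) = 20; 20 < 25? YES
  n = 7: C(7, 3) = 35; 35 < 25? NO
  n = 8: C(8, 3) = 56; 56 < 25? NO
The largest n with C(n, 3) < 25 is n = 6 (where E[X] = 4/5 ≈ 0.800000). Hence R_5(3) > 6, i.e. R_5(3) ≥ 7.

Largest n = 6; hence R_5(3) > 6.


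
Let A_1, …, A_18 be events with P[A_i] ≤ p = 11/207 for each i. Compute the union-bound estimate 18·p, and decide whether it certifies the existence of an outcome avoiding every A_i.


Union bound: P[∪_{i=1}^{18} A_i] ≤ Σ_i P[A_i] ≤ 18·p = 18·(11/207) = 22/23.
Numerically: 22/23 ≈ 0.957.
Is 22/23 < 1? YES.
Since P[∪ A_i] ≤ 22/23 < 1, the complement has P[∩ A_i^c] ≥ 1 − 22/23 = 1/23 > 0, so some outcome avoids every A_i.

18·p = 22/23 ≈ 0.957; existence CERTIFIED by the union bound.


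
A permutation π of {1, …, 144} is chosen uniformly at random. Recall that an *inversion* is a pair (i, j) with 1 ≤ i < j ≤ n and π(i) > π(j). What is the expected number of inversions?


Write X = Σ X_I over the C(144, 2) = 10296 pairs i < j, with X_I the indicator of one inversion.
There are 10296 indicators.
For each fixed pair i < j, the values π(i) and π(j) are two distinct elements of {1, …, 144} in uniformly random order; by symmetry P[π(i) > π(j)] = 1/2.
By linearity: E[X] = 10296 · (1/2) = C(144, 2) · (1/2) = 10296/2 = 5148 ≈ 5148.0000.

E[X] = 5148 = 5148.0000.


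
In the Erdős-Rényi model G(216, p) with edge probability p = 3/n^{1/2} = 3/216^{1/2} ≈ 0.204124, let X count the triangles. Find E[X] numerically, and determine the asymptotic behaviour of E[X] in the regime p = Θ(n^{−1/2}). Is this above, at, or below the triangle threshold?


Number of potential triangles: C(216, 3) = 1656360.
Each occurs with probability p³ ≈ (0.204124)³ ≈ 8.50517272e-03.
By linearity: E[X] = C(216, 3)·p³ ≈ 1656360 · 8.50517272e-03 ≈ 14087.627883.
Since α = 1/2 < 1, p = c/n^{1/2} ≫ 1/n is above the triangle threshold p ~ 1/n. Asymptotically E[X] ~ (c³/6)·n^{3(1−α)} = (3³/6)·n^{1.5} → ∞; triangles are abundant w.h.p.

E[X] ≈ 14087.627883; in regime p = Θ(1/n^{1/2}) E[X] diverges (above the triangle threshold p ~ 1/n).


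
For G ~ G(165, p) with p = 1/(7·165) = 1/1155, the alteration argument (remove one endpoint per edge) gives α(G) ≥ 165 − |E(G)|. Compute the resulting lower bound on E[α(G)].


E[|E(G)|] = C(165, 2)·p = 13530 · (1/1155) = 82/7.
E[α(G)] ≥ n − E[|E(G)|] = 165 − 82/7 = 1073/7.
Numerically: ≈ 153.28571.
(This is only a lower bound; the true E[α(G)] may be larger.)

E[α(G)] ≥ 1073/7 ≈ 153.28571.


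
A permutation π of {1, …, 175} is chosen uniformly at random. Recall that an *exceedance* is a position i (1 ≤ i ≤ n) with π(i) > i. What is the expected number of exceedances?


Write X = Σ_{i=1}^{175} X_i, where X_i = 1_{π(i) > i}.
For each fixed i, π(i) is uniform over {1, …, 175} (marginal of a uniform permutation), so P[π(i) > i] = (n − i)/n. Summing: Σ_{i=1}^{175} (n − i)/n = (0 + 1 + … + 174)/175 = 175(175 − 1)/(2·175) = (175 − 1)/2.
Hence E[X] = Σ_{i=1}^{175} (175 − i)/175 = 87 ≈ 87.00000.

E[X] = 87 = 87.00000.


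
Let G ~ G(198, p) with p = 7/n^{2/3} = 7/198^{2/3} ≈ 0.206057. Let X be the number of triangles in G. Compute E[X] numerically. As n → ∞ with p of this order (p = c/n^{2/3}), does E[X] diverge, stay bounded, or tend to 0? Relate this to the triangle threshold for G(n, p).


Number of potential triangles: C(198, 3) = 1274196.
Each occurs with probability p³ ≈ (0.206057)³ ≈ 8.74910723e-03.
By linearity: E[X] = C(198, 3)·p³ ≈ 1274196 · 8.74910723e-03 ≈ 11148.077441.
Since α = 2/3 < 1, p = c/n^{2/3} ≫ 1/n is above the triangle threshold p ~ 1/n. Asymptotically E[X] ~ (c³/6)·n^{3(1−α)} = (7³/6)·n^{1} → ∞; triangles are abundant w.h.p.

E[X] ≈ 11148.077441; in regime p = Θ(1/n^{2/3}) E[X] diverges (above the triangle threshold p ~ 1/n).


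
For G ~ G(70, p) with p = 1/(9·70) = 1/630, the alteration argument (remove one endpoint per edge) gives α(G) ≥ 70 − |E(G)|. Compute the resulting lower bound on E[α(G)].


E[|E(G)|] = C(70, 2)·p = 2415 · (1/630) = 23/6.
E[α(G)] ≥ n − E[|E(G)|] = 70 − 23/6 = 397/6.
Numerically: ≈ 66.166667.
(This is only a lower bound; the true E[α(G)] may be larger.)

E[α(G)] ≥ 397/6 ≈ 66.166667.


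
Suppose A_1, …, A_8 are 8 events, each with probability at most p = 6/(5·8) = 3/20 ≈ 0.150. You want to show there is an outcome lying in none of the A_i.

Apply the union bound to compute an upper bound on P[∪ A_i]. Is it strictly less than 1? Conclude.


Union bound: P[∪_{i=1}^{8} A_i] ≤ Σ_i P[A_i] ≤ 8·p = 8·(3/20) = 6/5.
Numerically: 6/5 ≈ 1.200.
Is 6/5 < 1? NO.
Since the bound 6/5 is ≥ 1, the union bound is uninformative here; it does NOT by itself certify existence.

8·p = 6/5 ≈ 1.200; existence NOT certified by the union bound.


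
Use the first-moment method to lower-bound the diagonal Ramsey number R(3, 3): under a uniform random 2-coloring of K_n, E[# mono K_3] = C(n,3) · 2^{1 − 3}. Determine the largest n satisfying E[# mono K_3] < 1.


We need C(n, 3) · 2^{1 − 3} < 1, i.e. C(n, 3) < 2^{3 − 1} = 4.
Check values of n near the boundary:
  n = 3: C(3, 3) = 1; 1 < 4? YES
  n = 4: C(4, 3) = 4; 4 < 4? NO
The largest n with C(n, 3) < 4 is n = 3 (where E[X] = 1/4 ≈ 0.250). Hence R(3, 3) > 3, i.e. R(3, 3) ≥ 4.

Largest n = 3; hence R(3, 3) > 3.


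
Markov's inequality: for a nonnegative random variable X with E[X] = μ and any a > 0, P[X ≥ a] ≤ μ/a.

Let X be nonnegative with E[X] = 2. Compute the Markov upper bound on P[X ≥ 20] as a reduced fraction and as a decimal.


μ = E[X] = 2, a = 20.
Markov: P[X ≥ 20] ≤ μ/a = (2)/20 = 1/10.
Numerically: ≈ 0.1000.
(Since a = 20 > μ = 2.0000, the bound 1/10 is < 1 and informative.)

P[X ≥ 20] ≤ 1/10 ≈ 0.1000.


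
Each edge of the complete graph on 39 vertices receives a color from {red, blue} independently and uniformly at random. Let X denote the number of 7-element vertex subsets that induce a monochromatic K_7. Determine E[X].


Let X = Σ_S X_S over the C(39, 7) = 15380937 subsets S of size 7, where X_S = 1 if the K_7 on S is monochromatic.
For a fixed S, the K_7 on S has C(7, 2) = 21 edges. P[all 21 edges red] = (1/2)^21, and likewise for blue, so P[monochromatic] = 2·(1/2)^21 = 2^{1 − 21} = 1/1048576.
By linearity of expectation: E[X] = C(39, 7) · 2^{1 − 21} = 15380937 · 1/1048576 = 15380937/1048576.
Numerically: E[X] ≈ 14.66840.

E[X] = C(39,7)·2^(1−C(7,2)) = 15380937/1048576 ≈ 14.66840.


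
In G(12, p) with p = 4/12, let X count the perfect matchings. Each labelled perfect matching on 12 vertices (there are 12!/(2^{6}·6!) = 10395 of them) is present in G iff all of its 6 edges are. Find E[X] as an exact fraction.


K_12 has 12!/(2^{6}·6!) = 10395 labelled perfect matchings.
For each such perfect matching H, let X_H = 1 if all 6 edges of H are present in G. Then P[X_H = 1] = p^{6} = (1/3)^{6} = 1/729.
By linearity: E[X] = Σ_H E[X_H] = 10395 · p^{6} = 10395 · 1/729 = 385/27.
Numerically: E[X] ≈ 14.3.

E[X] = 10395 · (1/3)^{6} = 385/27 ≈ 14.3.


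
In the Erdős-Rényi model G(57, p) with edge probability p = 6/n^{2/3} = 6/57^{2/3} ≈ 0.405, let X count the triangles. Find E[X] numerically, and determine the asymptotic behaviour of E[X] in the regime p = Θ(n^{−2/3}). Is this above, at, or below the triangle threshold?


Number of potential triangles: C(57, 3) = 29260.
Each occurs with probability p³ ≈ (0.405)³ ≈ 6.64820e-02.
By linearity: E[X] = C(57, 3)·p³ ≈ 29260 · 6.64820e-02 ≈ 1945.263.
Since α = 2/3 < 1, p = c/n^{2/3} ≫ 1/n is above the triangle threshold p ~ 1/n. Asymptotically E[X] ~ (c³/6)·n^{3(1−α)} = (6³/6)·n^{1} → ∞; triangles are abundant w.h.p.

E[X] ≈ 1945.263; in regime p = Θ(1/n^{2/3}) E[X] diverges (above the triangle threshold p ~ 1/n).


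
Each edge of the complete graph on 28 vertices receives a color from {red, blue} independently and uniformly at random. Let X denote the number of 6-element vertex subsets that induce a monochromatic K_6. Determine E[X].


Let X = Σ_S X_S over the C(28, 6) = 376740 subsets S of size 6, where X_S = 1 if the K_6 on S is monochromatic.
For a fixed S, the K_6 on S has C(6, 2) = 15 edges. P[all 15 edges red] = (1/2)^15, and likewise for blue, so P[monochromatic] = 2·(1/2)^15 = 2^{1 − 15} = 1/16384.
By linearity: E[X] = C(28, 6) · 2^{1 − 15} = 376740 · 1/16384 = 94185/4096.
Numerically: E[X] ≈ 22.994.

E[X] = C(28,6)·2^(1−C(6,2)) = 94185/4096 ≈ 22.994.


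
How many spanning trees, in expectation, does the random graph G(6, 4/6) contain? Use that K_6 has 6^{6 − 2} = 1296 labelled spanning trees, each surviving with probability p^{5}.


K_6 has 6^{6 − 2} = 1296 labelled spanning trees.
For each such spanning tree H, let X_H = 1 if all 5 edges of H are present in G. Then P[X_H = 1] = p^{5} = (2/3)^{5} = 32/243.
By linearity: E[X] = Σ_H E[X_H] = 1296 · p^{5} = 1296 · 32/243 = 512/3.
Numerically: E[X] ≈ 171.

E[X] = 1296 · (2/3)^{5} = 512/3 ≈ 171.


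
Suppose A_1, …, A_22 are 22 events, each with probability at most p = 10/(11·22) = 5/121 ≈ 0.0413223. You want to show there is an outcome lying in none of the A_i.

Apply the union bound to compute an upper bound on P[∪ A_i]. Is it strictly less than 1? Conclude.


Union bound: P[∪_{i=1}^{22} A_i] ≤ Σ_i P[A_i] ≤ 22·p = 22·(5/121) = 10/11.
Numerically: 10/11 ≈ 0.9090909.
Is 10/11 < 1? YES.
Since P[∪ A_i] ≤ 10/11 < 1, the complement has P[∩ A_i^c] ≥ 1 − 10/11 = 1/11 > 0, so some outcome avoids every A_i.

22·p = 10/11 ≈ 0.9090909; existence CERTIFIED by the union bound.


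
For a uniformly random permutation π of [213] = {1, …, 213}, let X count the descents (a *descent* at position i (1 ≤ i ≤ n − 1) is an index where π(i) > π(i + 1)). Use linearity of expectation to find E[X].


Write X = Σ X_I over i = 1, …, 212, with X_I the indicator of one descent.
There are 212 indicators.
For each fixed i, the pair (π(i), π(i+1)) is a uniformly random ordered pair of distinct values from {1, …, 213}; by symmetry P[π(i) > π(i+1)] = 1/2.
By linearity: E[X] = 212 · (1/2) = (213 − 1) · (1/2) = 106 ≈ 106.0000.

E[X] = 106 = 106.0000.


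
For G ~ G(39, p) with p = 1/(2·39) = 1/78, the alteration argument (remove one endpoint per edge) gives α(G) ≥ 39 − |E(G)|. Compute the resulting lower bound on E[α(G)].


E[|E(G)|] = C(39, 2)·p = 741 · (1/78) = 19/2.
E[α(G)] ≥ n − E[|E(G)|] = 39 − 19/2 = 59/2.
Numerically: ≈ 29.5000.
(This is only a lower bound; the true E[α(G)] may be larger.)

E[α(G)] ≥ 59/2 ≈ 29.5000.


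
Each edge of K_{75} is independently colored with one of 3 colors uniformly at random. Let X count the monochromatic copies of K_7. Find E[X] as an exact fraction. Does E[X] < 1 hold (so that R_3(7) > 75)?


E[X] = C(75, 7) · 3^{1 − 21} = 1984829850 · 3^{−20} = 1984829850/3486784401.
As a reduced fraction: E[X] = 220536650/387420489 ≈ 0.569.
Is E[X] < 1? YES.
Since E[X] < 1, there exists a 3-coloring of K_{75} with no monochromatic K_7; hence R_3(7) > 75.

E[X] = 220536650/387420489 ≈ 0.569; E[X] < 1, so R_3(7) > 75.


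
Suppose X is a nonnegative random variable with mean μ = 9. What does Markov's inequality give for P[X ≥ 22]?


μ = E[X] = 9, a = 22.
Markov: P[X ≥ 22] ≤ μ/a = (9)/22 = 9/22.
Numerically: ≈ 0.40909.
(Since a = 22 > μ = 9.00000, the bound 9/22 is < 1 and informative.)

P[X ≥ 22] ≤ 9/22 ≈ 0.40909.


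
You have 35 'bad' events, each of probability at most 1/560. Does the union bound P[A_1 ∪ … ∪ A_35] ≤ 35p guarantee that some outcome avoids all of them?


Union bound: P[∪_{i=1}^{35} A_i] ≤ Σ_i P[A_i] ≤ 35·p = 35·(1/560) = 1/16.
Numerically: 1/16 ≈ 0.062500.
Is 1/16 < 1? YES.
Since P[∪ A_i] ≤ 1/16 < 1, the complement has P[∩ A_i^c] ≥ 1 − 1/16 = 15/16 > 0, so some outcome avoids every A_i.

35·p = 1/16 ≈ 0.062500; existence CERTIFIED by the union bound.


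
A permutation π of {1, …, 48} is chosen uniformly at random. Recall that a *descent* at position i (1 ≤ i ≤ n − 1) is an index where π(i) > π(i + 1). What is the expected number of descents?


Write X = Σ X_I over i = 1, …, 47, with X_I the indicator of one descent.
There are 47 indicators.
For each fixed i, the pair (π(i), π(i+1)) is a uniformly random ordered pair of distinct values from {1, …, 48}; by symmetry P[π(i) > π(i+1)] = 1/2.
By linearity: E[X] = 47 · (1/2) = (48 − 1) · (1/2) = 47/2 ≈ 23.5000.

E[X] = 47/2 = 23.5000.


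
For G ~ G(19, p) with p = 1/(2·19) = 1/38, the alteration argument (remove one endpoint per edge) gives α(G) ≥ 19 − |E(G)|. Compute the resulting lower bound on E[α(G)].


E[|E(G)|] = C(19, 2)·p = 171 · (1/38) = 9/2.
E[α(G)] ≥ n − E[|E(G)|] = 19 − 9/2 = 29/2.
Numerically: ≈ 14.500000.
(This is only a lower bound; the true E[α(G)] may be larger.)

E[α(G)] ≥ 29/2 ≈ 14.500000.


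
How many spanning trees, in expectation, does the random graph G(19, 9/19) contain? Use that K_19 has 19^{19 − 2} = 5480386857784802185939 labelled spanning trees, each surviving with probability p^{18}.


K_19 has 19^{19 − 2} = 5480386857784802185939 labelled spanning trees.
For each such spanning tree H, let X_H = 1 if all 18 edges of H are present in G. Then P[X_H = 1] = p^{18} = (9/19)^{18} = 150094635296999121/104127350297911241532841.
By linearity: E[X] = Σ_H E[X_H] = 5480386857784802185939 · p^{18} = 5480386857784802185939 · 150094635296999121/104127350297911241532841 = 150094635296999121/19.
Numerically: E[X] ≈ 7.9e+15.

E[X] = 5480386857784802185939 · (9/19)^{18} = 150094635296999121/19 ≈ 7.9e+15.


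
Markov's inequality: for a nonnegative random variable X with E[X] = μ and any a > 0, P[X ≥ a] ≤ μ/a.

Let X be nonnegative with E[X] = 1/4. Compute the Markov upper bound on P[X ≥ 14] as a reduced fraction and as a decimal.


μ = E[X] = 1/4, a = 14.
Markov: P[X ≥ 14] ≤ μ/a = (1/4)/14 = 1/56.
Numerically: ≈ 0.0179.
(Since a = 14 > μ = 0.2500, the bound 1/56 is < 1 and informative.)

P[X ≥ 14] ≤ 1/56 ≈ 0.0179.


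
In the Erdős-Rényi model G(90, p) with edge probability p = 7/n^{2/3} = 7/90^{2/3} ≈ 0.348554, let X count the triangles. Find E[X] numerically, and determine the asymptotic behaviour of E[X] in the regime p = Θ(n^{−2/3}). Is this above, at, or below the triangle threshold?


Number of potential triangles: C(90, 3) = 117480.
Each occurs with probability p³ ≈ (0.348554)³ ≈ 4.23456790e-02.
By linearity: E[X] = C(90, 3)·p³ ≈ 117480 · 4.23456790e-02 ≈ 4974.770370.
Since α = 2/3 < 1, p = c/n^{2/3} ≫ 1/n is above the triangle threshold p ~ 1/n. Asymptotically E[X] ~ (c³/6)·n^{3(1−α)} = (7³/6)·n^{1} → ∞; triangles are abundant w.h.p.

E[X] ≈ 4974.770370; in regime p = Θ(1/n^{2/3}) E[X] diverges (above the triangle threshold p ~ 1/n).


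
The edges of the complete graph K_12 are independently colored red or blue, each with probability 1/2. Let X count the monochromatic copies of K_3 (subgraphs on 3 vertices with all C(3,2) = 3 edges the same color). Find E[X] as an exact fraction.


Let X = Σ_S X_S over the C(12, 3) = 220 subsets S of size 3, where X_S = 1 if the K_3 on S is monochromatic.
For a fixed S, the K_3 on S has C(3, 2) = 3 edges. P[all 3 edges red] = (1/2)^3, and likewise for blue, so P[monochromatic] = 2·(1/2)^3 = 2^{1 − 3} = 1/4.
By linearity of expectation: E[X] = C(12, 3) · 2^{1 − 3} = 220 · 1/4 = 55.
Numerically: E[X] ≈ 55.00000.

E[X] = C(12,3)·2^(1−C(3,2)) = 55 ≈ 55.00000.


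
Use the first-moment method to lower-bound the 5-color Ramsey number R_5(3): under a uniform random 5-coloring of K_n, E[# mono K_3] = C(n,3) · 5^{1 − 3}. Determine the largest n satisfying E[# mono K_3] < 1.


We need C(n, 3) · 5^{1 − 3} < 1, i.e. C(n, 3) < 5^{3 − 1} = 25.
Check values of n near the boundary:
  n = 3: C(3, 3) = 1; 1 < 25? YES
  n = 4: C(4, 3) = 4; 4 < 25? YES
  n = 5: C(5, 3) = 10; 10 < 25? YES
  n = 6: C(6, 3) = 20; 20 < 25? YES
  n = 7: C(7, 3) = 35; 35 < 25? NO
  n = 8: C(8, 3) = 56; 56 < 25? NO
The largest n with C(n, 3) < 25 is n = 6 (where E[X] = 4/5 ≈ 0.800000). Hence R_5(3) > 6, i.e. R_5(3) ≥ 7.

Largest n = 6; hence R_5(3) > 6.


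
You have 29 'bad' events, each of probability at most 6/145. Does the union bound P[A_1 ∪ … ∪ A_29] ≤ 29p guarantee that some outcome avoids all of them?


Union bound: P[∪_{i=1}^{29} A_i] ≤ Σ_i P[A_i] ≤ 29·p = 29·(6/145) = 6/5.
Numerically: 6/5 ≈ 1.200000.
Is 6/5 < 1? NO.
Since the bound 6/5 is ≥ 1, the union bound is uninformative here; it does NOT by itself certify existence.

29·p = 6/5 ≈ 1.200000; existence NOT certified by the union bound.


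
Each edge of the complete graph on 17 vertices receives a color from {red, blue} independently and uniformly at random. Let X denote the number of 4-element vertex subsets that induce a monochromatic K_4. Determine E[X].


Let X = Σ_S X_S over the C(17, 4) = 2380 subsets S of size 4, where X_S = 1 if the K_4 on S is monochromatic.
For a fixed S, the K_4 on S has C(4, 2) = 6 edges. P[all 6 edges red] = (1/2)^6, and likewise for blue, so P[monochromatic] = 2·(1/2)^6 = 2^{1 − 6} = 1/32.
Summing: E[X] = C(17, 4) · 2^{1 − 6} = 2380 · 1/32 = 595/8.
Numerically: E[X] ≈ 74.3750.

E[X] = C(17,4)·2^(1−C(4,2)) = 595/8 ≈ 74.3750.
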